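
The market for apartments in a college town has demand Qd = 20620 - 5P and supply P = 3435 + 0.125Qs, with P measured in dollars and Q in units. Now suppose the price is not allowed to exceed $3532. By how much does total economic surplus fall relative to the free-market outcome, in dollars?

293529.6

Rearranging supply gives Qs = 8P - 27480. Setting quantity demanded equal to quantity supplied, 20620 - 5P = 8P - 27480, gives P* = 3700 and Q* = 2120.
The ceiling of 3532 is below the equilibrium price 3700, so it binds.
At P = 3532: Qd = 20620 - 5·3532 = 2960 and Qs = 8·3532 - 27480 = 776.
Quantity traded falls to 776. At Q = 776 the demand price is (20620 - 776)/5 = 3968.8 and the supply price is (27480 + 776)/8 = 3532.
Deadweight loss = ½ · (3968.8 - 3532) · (2120 - 776) = ½ · 436.8 · 1344 = 293529.6.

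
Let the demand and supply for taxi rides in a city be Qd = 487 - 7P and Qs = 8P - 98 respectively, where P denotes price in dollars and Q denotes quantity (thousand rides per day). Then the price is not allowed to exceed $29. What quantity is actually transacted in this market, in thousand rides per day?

Without the control the market clears where 487 - 7P = 8P - 98, i.e. P* = 39 and Q* = 214.
Since 29 < 39, the ceiling is binding.
At P = 29: Qd = 487 - 7·29 = 284 and Qs = 8·29 - 98 = 134.
The quantity actually transacted is the short side, supply: 134.

134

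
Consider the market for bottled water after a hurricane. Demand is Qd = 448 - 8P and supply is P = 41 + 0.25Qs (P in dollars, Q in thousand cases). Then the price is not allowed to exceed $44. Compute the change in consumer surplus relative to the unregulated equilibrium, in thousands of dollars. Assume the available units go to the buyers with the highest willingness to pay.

Rearranging supply gives Qs = 4P - 164. Without the control the market clears where 448 - 8P = 4P - 164, i.e. P* = 51 and Q* = 40.
The ceiling of 44 is below the equilibrium price 51, so it binds.
At P = 44: Qd = 448 - 8·44 = 96 and Qs = 4·44 - 164 = 12.
Consumer surplus without the control is ½ · (56 - 51) · 40 = 100.
With the ceiling, 12 units are sold at 44 (assume they go to the highest-value buyers). The demand price at Q = 12 is 54.5, so CS = ½ · [(56 - 44) + (54.5 - 44)] · 12 = 135.
Change in consumer surplus = 135 - 100 = 35.

35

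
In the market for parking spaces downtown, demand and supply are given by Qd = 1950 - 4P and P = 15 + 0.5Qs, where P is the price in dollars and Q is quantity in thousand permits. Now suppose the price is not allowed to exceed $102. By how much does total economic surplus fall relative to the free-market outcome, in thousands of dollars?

77976

Rearranging supply gives Qs = 2P - 30. Without the control the market clears where 1950 - 4P = 2P - 30, i.e. P* = 330 and Q* = 630.
Since 102 < 330, the ceiling is binding.
At P = 102: Qd = 1950 - 4·102 = 1542 and Qs = 2·102 - 30 = 174.
Quantity traded falls to 174. At Q = 174 the demand price is (1950 - 174)/4 = 444 and the supply price is (30 + 174)/2 = 102.
Deadweight loss = ½ · (444 - 102) · (630 - 174) = ½ · 342 · 456 = 77976.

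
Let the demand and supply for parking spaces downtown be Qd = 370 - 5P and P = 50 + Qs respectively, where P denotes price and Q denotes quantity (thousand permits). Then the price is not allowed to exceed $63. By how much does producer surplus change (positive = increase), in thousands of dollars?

-115.5

Rearranging supply gives Qs = P - 50. Equilibrium: 370 - 5P = P - 50, so 420 = 6P and P* = 70, Q* = 20.
Because the ceiling (63) lies below the market-clearing price, it is binding.
At P = 63: Qd = 370 - 5·63 = 55 and Qs = 63 - 50 = 13.
Producer surplus without the control is ½ · (70 - 50) · 20 = 200.
With the ceiling, producers sell 13 units at 63, so PS = ½ · (63 - 50) · 13 = 84.5.
Change in producer surplus = 84.5 - 200 = -115.5.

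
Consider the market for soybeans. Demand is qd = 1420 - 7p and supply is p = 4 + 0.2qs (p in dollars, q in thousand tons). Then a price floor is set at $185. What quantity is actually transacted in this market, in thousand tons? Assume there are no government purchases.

125

Rearranging supply gives qs = 5p - 20. Setting quantity demanded equal to quantity supplied, 1420 - 7p = 5p - 20, gives p* = 120 and q* = 580.
Since 185 > 120, the floor is binding.
At p = 185: qd = 1420 - 7·185 = 125 and qs = 5·185 - 20 = 905.
The quantity actually transacted is the short side, demand: 125.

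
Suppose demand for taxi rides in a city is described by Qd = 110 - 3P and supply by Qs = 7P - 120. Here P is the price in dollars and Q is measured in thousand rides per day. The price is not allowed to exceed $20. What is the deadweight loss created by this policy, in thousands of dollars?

Equilibrium: 110 - 3P = 7P - 120, so 230 = 10P and P* = 23, Q* = 41.
Because the ceiling (20) lies below the market-clearing price, it is binding.
At P = 20: Qd = 110 - 3·20 = 50 and Qs = 7·20 - 120 = 20.
Quantity traded falls to 20. At Q = 20 the demand price is (110 - 20)/3 = 30 and the supply price is (120 + 20)/7 = 20.
Deadweight loss = ½ · (30 - 20) · (41 - 20) = ½ · 10 · 21 = 105.

105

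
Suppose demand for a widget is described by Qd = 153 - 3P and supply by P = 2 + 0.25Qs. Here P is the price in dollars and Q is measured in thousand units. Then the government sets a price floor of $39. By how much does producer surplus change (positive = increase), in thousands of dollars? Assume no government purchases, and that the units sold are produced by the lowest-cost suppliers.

288

Rearranging supply gives Qs = 4P - 8. In a free market, 153 - 3P = 4P - 8 gives the equilibrium P* = 23, Q* = 84.
Because the floor (39) lies above the market-clearing price, it is binding.
At P = 39: Qd = 153 - 3·39 = 36 and Qs = 4·39 - 8 = 148.
Producer surplus without the control is ½ · (23 - 2) · 84 = 882.
With the floor, 36 units are sold at 39. The supply price at Q = 36 is 11, so PS = ½ · [(39 - 2) + (39 - 11)] · 36 = 1170.
Change in producer surplus = 1170 - 882 = 288.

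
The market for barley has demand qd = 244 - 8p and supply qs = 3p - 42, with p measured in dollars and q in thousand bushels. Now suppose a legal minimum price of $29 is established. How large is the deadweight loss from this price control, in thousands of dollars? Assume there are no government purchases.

132

Without the control the market clears where 244 - 8p = 3p - 42, i.e. p* = 26 and q* = 36.
Since 29 > 26, the floor is binding.
At p = 29: qd = 244 - 8·29 = 12 and qs = 3·29 - 42 = 45.
Quantity traded falls to 12. At q = 12 the demand price is (244 - 12)/8 = 29 and the supply price is (42 + 12)/3 = 18.
Deadweight loss = ½ · (29 - 18) · (36 - 12) = ½ · 11 · 24 = 132.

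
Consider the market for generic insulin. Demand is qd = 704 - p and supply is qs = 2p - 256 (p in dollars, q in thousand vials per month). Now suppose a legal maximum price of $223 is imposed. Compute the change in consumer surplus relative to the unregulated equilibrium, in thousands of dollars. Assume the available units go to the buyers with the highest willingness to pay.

-388

In a free market, 704 - p = 2p - 256 gives the equilibrium p* = 320, q* = 384.
The ceiling of 223 is below the equilibrium price 320, so it binds.
At p = 223: qd = 704 - 223 = 481 and qs = 2·223 - 256 = 190.
Consumer surplus without the control is ½ · (704 - 320) · 384 = 73728.
With the ceiling, 190 units are sold at 223 (assume they go to the highest-value buyers). The demand price at q = 190 is 514, so CS = ½ · [(704 - 223) + (514 - 223)] · 190 = 73340.
Change in consumer surplus = 73340 - 73728 = -388.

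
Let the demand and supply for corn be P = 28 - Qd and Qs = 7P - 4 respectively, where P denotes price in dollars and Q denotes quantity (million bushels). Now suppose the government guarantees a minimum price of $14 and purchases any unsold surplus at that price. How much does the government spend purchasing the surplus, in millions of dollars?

1120

Rearranging demand gives Qd = 28 - P. In a free market, 28 - P = 7P - 4 gives the equilibrium P* = 4, Q* = 24.
Since 14 > 4, the floor is binding.
At P = 14: Qd = 28 - 14 = 14 and Qs = 7·14 - 4 = 94.
Surplus = Qs - Qd = 80.
Government expenditure = surplus × support price = 80 × 14 = 1120.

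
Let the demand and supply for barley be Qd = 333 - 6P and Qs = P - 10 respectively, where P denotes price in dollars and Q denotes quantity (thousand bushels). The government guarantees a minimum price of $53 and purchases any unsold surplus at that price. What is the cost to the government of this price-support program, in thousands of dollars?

In a free market, 333 - 6P = P - 10 gives the equilibrium P* = 49, Q* = 39.
Because the floor (53) lies above the market-clearing price, it is binding.
At P = 53: Qd = 333 - 6·53 = 15 and Qs = 53 - 10 = 43.
Surplus = Qs - Qd = 28.
Government expenditure = surplus × support price = 28 × 53 = 1484.

1484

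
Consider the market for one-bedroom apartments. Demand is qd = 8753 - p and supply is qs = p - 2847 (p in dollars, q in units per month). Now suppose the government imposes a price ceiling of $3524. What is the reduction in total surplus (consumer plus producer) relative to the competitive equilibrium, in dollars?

5180176

Without the control the market clears where 8753 - p = p - 2847, i.e. p* = 5800 and q* = 2953.
Since 3524 < 5800, the ceiling is binding.
At p = 3524: qd = 8753 - 3524 = 5229 and qs = 3524 - 2847 = 677.
Quantity traded falls to 677. At q = 677 the demand price is 8753 - 677 = 8076 and the supply price is 2847 + 677 = 3524.
Deadweight loss = ½ · (8076 - 3524) · (2953 - 677) = ½ · 4552 · 2276 = 5180176.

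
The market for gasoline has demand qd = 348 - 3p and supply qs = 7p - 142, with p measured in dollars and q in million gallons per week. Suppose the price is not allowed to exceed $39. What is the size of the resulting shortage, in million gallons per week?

Setting quantity demanded equal to quantity supplied, 348 - 3p = 7p - 142, gives p* = 49 and q* = 201.
The ceiling of 39 is below the equilibrium price 49, so it binds.
At p = 39: qd = 348 - 3·39 = 231 and qs = 7·39 - 142 = 131.
Shortage = qd - qs = 231 - 131 = 100.

100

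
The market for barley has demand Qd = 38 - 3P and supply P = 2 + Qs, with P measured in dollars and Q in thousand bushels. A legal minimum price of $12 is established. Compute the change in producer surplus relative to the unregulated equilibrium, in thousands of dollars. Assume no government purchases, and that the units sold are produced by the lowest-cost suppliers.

-14

Rearranging supply gives Qs = P - 2. Equilibrium: 38 - 3P = P - 2, so 40 = 4P and P* = 10, Q* = 8.
The floor of 12 is above the equilibrium price 10, so it binds.
At P = 12: Qd = 38 - 3·12 = 2 and Qs = 12 - 2 = 10.
Producer surplus without the control is ½ · (10 - 2) · 8 = 32.
With the floor, 2 units are sold at 12. The supply price at Q = 2 is 4, so PS = ½ · [(12 - 2) + (12 - 4)] · 2 = 18.
Change in producer surplus = 18 - 32 = -14.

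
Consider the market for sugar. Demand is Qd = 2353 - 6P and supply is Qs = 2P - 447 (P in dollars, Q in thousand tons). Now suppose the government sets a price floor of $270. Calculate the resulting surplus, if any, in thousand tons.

Without the control the market clears where 2353 - 6P = 2P - 447, i.e. P* = 350 and Q* = 253.
Since 270 is below P* = 350, the floor does not bind and the free-market outcome prevails.
Since the control does not bind, there is no surplus.

0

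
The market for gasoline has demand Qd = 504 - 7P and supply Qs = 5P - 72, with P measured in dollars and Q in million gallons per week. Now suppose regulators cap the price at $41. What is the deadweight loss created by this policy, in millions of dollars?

210

Setting quantity demanded equal to quantity supplied, 504 - 7P = 5P - 72, gives P* = 48 and Q* = 168.
Because the ceiling (41) lies below the market-clearing price, it is binding.
At P = 41: Qd = 504 - 7·41 = 217 and Qs = 5·41 - 72 = 133.
Quantity traded falls to 133. At Q = 133 the demand price is (504 - 133)/7 = 53 and the supply price is (72 + 133)/5 = 41.
Deadweight loss = ½ · (53 - 41) · (168 - 133) = ½ · 12 · 35 = 210.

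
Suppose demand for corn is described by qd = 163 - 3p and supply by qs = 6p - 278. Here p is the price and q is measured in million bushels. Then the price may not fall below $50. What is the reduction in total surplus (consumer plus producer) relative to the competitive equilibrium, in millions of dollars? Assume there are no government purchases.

2.25

Equilibrium: 163 - 3p = 6p - 278, so 441 = 9p and p* = 49, q* = 16.
The floor of 50 is above the equilibrium price 49, so it binds.
At p = 50: qd = 163 - 3·50 = 13 and qs = 6·50 - 278 = 22.
Quantity traded falls to 13. At q = 13 the demand price is (163 - 13)/3 = 50 and the supply price is (278 + 13)/6 = 48.5.
Deadweight loss = ½ · (50 - 48.5) · (16 - 13) = ½ · 1.5 · 3 = 2.25.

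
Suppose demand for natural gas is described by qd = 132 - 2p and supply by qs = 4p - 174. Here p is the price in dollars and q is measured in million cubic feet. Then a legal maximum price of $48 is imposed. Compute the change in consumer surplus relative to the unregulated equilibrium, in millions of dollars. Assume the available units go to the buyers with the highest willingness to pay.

Without the control the market clears where 132 - 2p = 4p - 174, i.e. p* = 51 and q* = 30.
Since 48 < 51, the ceiling is binding.
At p = 48: qd = 132 - 2·48 = 36 and qs = 4·48 - 174 = 18.
Consumer surplus without the control is ½ · (66 - 51) · 30 = 225.
With the ceiling, 18 units are sold at 48 (assume they go to the highest-value buyers). The demand price at q = 18 is 57, so CS = ½ · [(66 - 48) + (57 - 48)] · 18 = 243.
Change in consumer surplus = 243 - 225 = 18.

18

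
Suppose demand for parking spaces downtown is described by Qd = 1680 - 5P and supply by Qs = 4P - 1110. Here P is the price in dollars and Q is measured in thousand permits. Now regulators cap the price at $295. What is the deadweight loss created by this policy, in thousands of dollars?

810

Without the control the market clears where 1680 - 5P = 4P - 1110, i.e. P* = 310 and Q* = 130.
Since 295 < 310, the ceiling is binding.
At P = 295: Qd = 1680 - 5·295 = 205 and Qs = 4·295 - 1110 = 70.
Quantity traded falls to 70. At Q = 70 the demand price is (1680 - 70)/5 = 322 and the supply price is (1110 + 70)/4 = 295.
Deadweight loss = ½ · (322 - 295) · (130 - 70) = ½ · 27 · 60 = 810.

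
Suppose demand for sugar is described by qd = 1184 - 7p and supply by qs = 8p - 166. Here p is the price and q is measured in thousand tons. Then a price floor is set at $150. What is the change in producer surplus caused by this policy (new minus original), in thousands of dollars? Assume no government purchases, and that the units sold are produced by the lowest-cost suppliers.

In a free market, 1184 - 7p = 8p - 166 gives the equilibrium p* = 90, q* = 554.
Because the floor (150) lies above the market-clearing price, it is binding.
At p = 150: qd = 1184 - 7·150 = 134 and qs = 8·150 - 166 = 1034.
Producer surplus without the control is ½ · (90 - 20.75) · 554 = 19182.25.
With the floor, 134 units are sold at 150. The supply price at q = 134 is 37.5, so PS = ½ · [(150 - 20.75) + (150 - 37.5)] · 134 = 16197.25.
Change in producer surplus = 16197.25 - 19182.25 = -2985.

-2985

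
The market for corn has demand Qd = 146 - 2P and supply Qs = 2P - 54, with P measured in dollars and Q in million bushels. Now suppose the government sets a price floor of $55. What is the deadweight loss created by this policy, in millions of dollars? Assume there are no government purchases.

Without the control the market clears where 146 - 2P = 2P - 54, i.e. P* = 50 and Q* = 46.
Because the floor (55) lies above the market-clearing price, it is binding.
At P = 55: Qd = 146 - 2·55 = 36 and Qs = 2·55 - 54 = 56.
Quantity traded falls to 36. At Q = 36 the demand price is (146 - 36)/2 = 55 and the supply price is (54 + 36)/2 = 45.
Deadweight loss = ½ · (55 - 45) · (46 - 36) = ½ · 10 · 10 = 50.

50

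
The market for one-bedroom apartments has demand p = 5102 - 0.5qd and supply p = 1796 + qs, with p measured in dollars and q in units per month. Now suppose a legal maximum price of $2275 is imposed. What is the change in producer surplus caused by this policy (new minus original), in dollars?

-2314087.5

Rearranging demand gives qd = 10204 - 2p; rearranging supply gives qs = p - 1796. Equilibrium: 10204 - 2p = p - 1796, so 12000 = 3p and p* = 4000, q* = 2204.
Because the ceiling (2275) lies below the market-clearing price, it is binding.
At p = 2275: qd = 10204 - 2·2275 = 5654 and qs = 2275 - 1796 = 479.
Producer surplus without the control is ½ · (4000 - 1796) · 2204 = 2428808.
With the ceiling, producers sell 479 units at 2275, so PS = ½ · (2275 - 1796) · 479 = 114720.5.
Change in producer surplus = 114720.5 - 2428808 = -2314087.5.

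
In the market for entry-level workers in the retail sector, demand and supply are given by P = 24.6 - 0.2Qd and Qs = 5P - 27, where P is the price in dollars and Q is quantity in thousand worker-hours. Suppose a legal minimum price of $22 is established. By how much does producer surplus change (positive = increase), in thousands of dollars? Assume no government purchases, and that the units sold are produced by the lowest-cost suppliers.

-31.5

Rearranging demand gives Qd = 123 - 5P. Without the control the market clears where 123 - 5P = 5P - 27, i.e. P* = 15 and Q* = 48.
Since 22 > 15, the floor is binding.
At P = 22: Qd = 123 - 5·22 = 13 and Qs = 5·22 - 27 = 83.
Producer surplus without the control is ½ · (15 - 5.4) · 48 = 230.4.
With the floor, 13 units are sold at 22. The supply price at Q = 13 is 8, so PS = ½ · [(22 - 5.4) + (22 - 8)] · 13 = 198.9.
Change in producer surplus = 198.9 - 230.4 = -31.5.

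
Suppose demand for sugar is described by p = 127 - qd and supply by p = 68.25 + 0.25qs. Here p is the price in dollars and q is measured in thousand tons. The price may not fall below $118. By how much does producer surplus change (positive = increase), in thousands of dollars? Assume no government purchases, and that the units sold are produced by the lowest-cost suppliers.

161.5

Rearranging demand gives qd = 127 - p; rearranging supply gives qs = 4p - 273. Equilibrium: 127 - p = 4p - 273, so 400 = 5p and p* = 80, q* = 47.
Since 118 > 80, the floor is binding.
At p = 118: qd = 127 - 118 = 9 and qs = 4·118 - 273 = 199.
Producer surplus without the control is ½ · (80 - 68.25) · 47 = 276.125.
With the floor, 9 units are sold at 118. The supply price at q = 9 is 70.5, so PS = ½ · [(118 - 68.25) + (118 - 70.5)] · 9 = 437.625.
Change in producer surplus = 437.625 - 276.125 = 161.5.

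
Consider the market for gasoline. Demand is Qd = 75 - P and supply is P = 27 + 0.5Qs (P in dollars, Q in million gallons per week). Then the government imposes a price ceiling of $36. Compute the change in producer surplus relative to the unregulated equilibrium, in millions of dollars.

-175

Rearranging supply gives Qs = 2P - 54. Setting quantity demanded equal to quantity supplied, 75 - P = 2P - 54, gives P* = 43 and Q* = 32.
Because the ceiling (36) lies below the market-clearing price, it is binding.
At P = 36: Qd = 75 - 36 = 39 and Qs = 2·36 - 54 = 18.
Producer surplus without the control is ½ · (43 - 27) · 32 = 256.
With the ceiling, producers sell 18 units at 36, so PS = ½ · (36 - 27) · 18 = 81.
Change in producer surplus = 81 - 256 = -175.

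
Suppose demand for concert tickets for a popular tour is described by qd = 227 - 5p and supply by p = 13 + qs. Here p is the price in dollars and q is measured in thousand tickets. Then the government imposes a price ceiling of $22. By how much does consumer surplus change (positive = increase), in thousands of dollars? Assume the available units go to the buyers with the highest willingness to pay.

129.6

Rearranging supply gives qs = p - 13. In a free market, 227 - 5p = p - 13 gives the equilibrium p* = 40, q* = 27.
Since 22 < 40, the ceiling is binding.
At p = 22: qd = 227 - 5·22 = 117 and qs = 22 - 13 = 9.
Consumer surplus without the control is ½ · (45.4 - 40) · 27 = 72.9.
With the ceiling, 9 units are sold at 22 (assume they go to the highest-value buyers). The demand price at q = 9 is 43.6, so CS = ½ · [(45.4 - 22) + (43.6 - 22)] · 9 = 202.5.
Change in consumer surplus = 202.5 - 72.9 = 129.6.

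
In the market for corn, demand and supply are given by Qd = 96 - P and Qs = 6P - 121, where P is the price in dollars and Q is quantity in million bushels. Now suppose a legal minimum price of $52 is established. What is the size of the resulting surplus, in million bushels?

147

In a free market, 96 - P = 6P - 121 gives the equilibrium P* = 31, Q* = 65.
The floor of 52 is above the equilibrium price 31, so it binds.
At P = 52: Qd = 96 - 52 = 44 and Qs = 6·52 - 121 = 191.
Surplus = Qs - Qd = 191 - 44 = 147.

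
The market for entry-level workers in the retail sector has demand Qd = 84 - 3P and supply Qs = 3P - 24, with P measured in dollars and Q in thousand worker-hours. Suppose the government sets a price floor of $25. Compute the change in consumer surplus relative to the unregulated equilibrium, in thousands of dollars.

In a free market, 84 - 3P = 3P - 24 gives the equilibrium P* = 18, Q* = 30.
The floor of 25 is above the equilibrium price 18, so it binds.
At P = 25: Qd = 84 - 3·25 = 9 and Qs = 3·25 - 24 = 51.
Consumer surplus without the control is ½ · (28 - 18) · 30 = 150.
With the floor, consumers buy 9 units at 25, so CS = ½ · (28 - 25) · 9 = 13.5.
Change in consumer surplus = 13.5 - 150 = -136.5.

-136.5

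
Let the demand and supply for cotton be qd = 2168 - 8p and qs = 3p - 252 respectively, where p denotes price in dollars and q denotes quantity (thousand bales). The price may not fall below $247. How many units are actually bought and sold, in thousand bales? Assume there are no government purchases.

192

In a free market, 2168 - 8p = 3p - 252 gives the equilibrium p* = 220, q* = 408.
Since 247 > 220, the floor is binding.
At p = 247: qd = 2168 - 8·247 = 192 and qs = 3·247 - 252 = 489.
The quantity actually transacted is the short side, demand: 192.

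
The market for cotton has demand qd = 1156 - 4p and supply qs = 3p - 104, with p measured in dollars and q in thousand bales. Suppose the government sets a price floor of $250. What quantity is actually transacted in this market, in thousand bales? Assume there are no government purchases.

In a free market, 1156 - 4p = 3p - 104 gives the equilibrium p* = 180, q* = 436.
Since 250 > 180, the floor is binding.
At p = 250: qd = 1156 - 4·250 = 156 and qs = 3·250 - 104 = 646.
The quantity actually transacted is the short side, demand: 156.

156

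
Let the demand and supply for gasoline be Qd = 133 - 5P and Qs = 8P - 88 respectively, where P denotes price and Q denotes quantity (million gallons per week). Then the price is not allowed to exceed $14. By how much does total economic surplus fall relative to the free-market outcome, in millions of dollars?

In a free market, 133 - 5P = 8P - 88 gives the equilibrium P* = 17, Q* = 48.
Since 14 < 17, the ceiling is binding.
At P = 14: Qd = 133 - 5·14 = 63 and Qs = 8·14 - 88 = 24.
Quantity traded falls to 24. At Q = 24 the demand price is (133 - 24)/5 = 21.8 and the supply price is (88 + 24)/8 = 14.
Deadweight loss = ½ · (21.8 - 14) · (48 - 24) = ½ · 7.8 · 24 = 93.6.

93.6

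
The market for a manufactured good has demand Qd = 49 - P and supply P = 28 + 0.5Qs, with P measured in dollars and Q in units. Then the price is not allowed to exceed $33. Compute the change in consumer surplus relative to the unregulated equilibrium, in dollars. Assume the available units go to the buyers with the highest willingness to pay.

12

Rearranging supply gives Qs = 2P - 56. In a free market, 49 - P = 2P - 56 gives the equilibrium P* = 35, Q* = 14.
The ceiling of 33 is below the equilibrium price 35, so it binds.
At P = 33: Qd = 49 - 33 = 16 and Qs = 2·33 - 56 = 10.
Consumer surplus without the control is ½ · (49 - 35) · 14 = 98.
With the ceiling, 10 units are sold at 33 (assume they go to the highest-value buyers). The demand price at Q = 10 is 39, so CS = ½ · [(49 - 33) + (39 - 33)] · 10 = 110.
Change in consumer surplus = 110 - 98 = 12.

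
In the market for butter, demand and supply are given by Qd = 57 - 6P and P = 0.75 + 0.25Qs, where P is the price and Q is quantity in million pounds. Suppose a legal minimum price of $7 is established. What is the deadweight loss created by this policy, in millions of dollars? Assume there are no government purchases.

Rearranging supply gives Qs = 4P - 3. Equilibrium: 57 - 6P = 4P - 3, so 60 = 10P and P* = 6, Q* = 21.
Because the floor (7) lies above the market-clearing price, it is binding.
At P = 7: Qd = 57 - 6·7 = 15 and Qs = 4·7 - 3 = 25.
Quantity traded falls to 15. At Q = 15 the demand price is (57 - 15)/6 = 7 and the supply price is (3 + 15)/4 = 4.5.
Deadweight loss = ½ · (7 - 4.5) · (21 - 15) = ½ · 2.5 · 6 = 7.5.

7.5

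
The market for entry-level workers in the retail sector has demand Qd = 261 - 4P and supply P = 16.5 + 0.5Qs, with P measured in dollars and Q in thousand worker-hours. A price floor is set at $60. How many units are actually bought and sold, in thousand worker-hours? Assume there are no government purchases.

21

Rearranging supply gives Qs = 2P - 33. Without the control the market clears where 261 - 4P = 2P - 33, i.e. P* = 49 and Q* = 65.
Because the floor (60) lies above the market-clearing price, it is binding.
At P = 60: Qd = 261 - 4·60 = 21 and Qs = 2·60 - 33 = 87.
The quantity actually transacted is the short side, demand: 21.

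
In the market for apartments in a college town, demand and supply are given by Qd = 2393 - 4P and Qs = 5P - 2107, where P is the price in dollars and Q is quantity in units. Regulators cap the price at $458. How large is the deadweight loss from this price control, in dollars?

9922.5

Equilibrium: 2393 - 4P = 5P - 2107, so 4500 = 9P and P* = 500, Q* = 393.
Since 458 < 500, the ceiling is binding.
At P = 458: Qd = 2393 - 4·458 = 561 and Qs = 5·458 - 2107 = 183.
Quantity traded falls to 183. At Q = 183 the demand price is (2393 - 183)/4 = 552.5 and the supply price is (2107 + 183)/5 = 458.
Deadweight loss = ½ · (552.5 - 458) · (393 - 183) = ½ · 94.5 · 210 = 9922.5.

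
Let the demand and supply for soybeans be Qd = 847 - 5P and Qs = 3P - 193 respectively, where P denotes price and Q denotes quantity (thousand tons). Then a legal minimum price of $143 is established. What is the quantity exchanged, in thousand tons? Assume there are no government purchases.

132

Equilibrium: 847 - 5P = 3P - 193, so 1040 = 8P and P* = 130, Q* = 197.
Because the floor (143) lies above the market-clearing price, it is binding.
At P = 143: Qd = 847 - 5·143 = 132 and Qs = 3·143 - 193 = 236.
The quantity actually transacted is the short side, demand: 132.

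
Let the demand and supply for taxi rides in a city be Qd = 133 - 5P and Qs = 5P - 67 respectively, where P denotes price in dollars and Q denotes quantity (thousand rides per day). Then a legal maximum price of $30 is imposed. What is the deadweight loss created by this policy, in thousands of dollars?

0

Without the control the market clears where 133 - 5P = 5P - 67, i.e. P* = 20 and Q* = 33.
The ceiling of 30 is above the equilibrium price 20, so it is not binding; the market clears at P* = 20, Q* = 33.
Since the control does not bind, no trades are prevented and deadweight loss is zero.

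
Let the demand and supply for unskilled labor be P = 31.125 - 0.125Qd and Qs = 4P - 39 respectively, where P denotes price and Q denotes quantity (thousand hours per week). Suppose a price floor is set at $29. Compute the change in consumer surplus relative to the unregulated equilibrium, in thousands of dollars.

Rearranging demand gives Qd = 249 - 8P. Without the control the market clears where 249 - 8P = 4P - 39, i.e. P* = 24 and Q* = 57.
Because the floor (29) lies above the market-clearing price, it is binding.
At P = 29: Qd = 249 - 8·29 = 17 and Qs = 4·29 - 39 = 77.
Consumer surplus without the control is ½ · (31.125 - 24) · 57 = 203.0625.
With the floor, consumers buy 17 units at 29, so CS = ½ · (31.125 - 29) · 17 = 18.0625.
Change in consumer surplus = 18.0625 - 203.0625 = -185.

-185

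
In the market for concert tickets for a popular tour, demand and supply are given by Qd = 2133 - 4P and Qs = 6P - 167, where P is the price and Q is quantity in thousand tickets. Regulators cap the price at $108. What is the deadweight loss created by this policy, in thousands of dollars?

111630

Equilibrium: 2133 - 4P = 6P - 167, so 2300 = 10P and P* = 230, Q* = 1213.
Since 108 < 230, the ceiling is binding.
At P = 108: Qd = 2133 - 4·108 = 1701 and Qs = 6·108 - 167 = 481.
Quantity traded falls to 481. At Q = 481 the demand price is (2133 - 481)/4 = 413 and the supply price is (167 + 481)/6 = 108.
Deadweight loss = ½ · (413 - 108) · (1213 - 481) = ½ · 305 · 732 = 111630.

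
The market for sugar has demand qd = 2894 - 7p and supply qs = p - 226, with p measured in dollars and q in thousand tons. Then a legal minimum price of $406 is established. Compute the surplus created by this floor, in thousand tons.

128

Without the control the market clears where 2894 - 7p = p - 226, i.e. p* = 390 and q* = 164.
Because the floor (406) lies above the market-clearing price, it is binding.
At p = 406: qd = 2894 - 7·406 = 52 and qs = 406 - 226 = 180.
Surplus = qs - qd = 180 - 52 = 128.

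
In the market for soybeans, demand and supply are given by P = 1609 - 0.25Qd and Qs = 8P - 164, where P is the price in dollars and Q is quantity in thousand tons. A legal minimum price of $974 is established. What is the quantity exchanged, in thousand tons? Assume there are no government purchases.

2540

Rearranging demand gives Qd = 6436 - 4P. Without the control the market clears where 6436 - 4P = 8P - 164, i.e. P* = 550 and Q* = 4236.
The floor of 974 is above the equilibrium price 550, so it binds.
At P = 974: Qd = 6436 - 4·974 = 2540 and Qs = 8·974 - 164 = 7628.
The quantity actually transacted is the short side, demand: 2540.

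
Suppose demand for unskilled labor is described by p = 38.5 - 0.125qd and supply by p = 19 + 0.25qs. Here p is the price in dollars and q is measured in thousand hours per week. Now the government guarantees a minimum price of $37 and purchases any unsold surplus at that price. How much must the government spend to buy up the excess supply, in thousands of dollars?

2220

Rearranging demand gives qd = 308 - 8p; rearranging supply gives qs = 4p - 76. Setting quantity demanded equal to quantity supplied, 308 - 8p = 4p - 76, gives p* = 32 and q* = 52.
Because the floor (37) lies above the market-clearing price, it is binding.
At p = 37: qd = 308 - 8·37 = 12 and qs = 4·37 - 76 = 72.
Surplus = qs - qd = 60.
Government expenditure = surplus × support price = 60 × 37 = 2220.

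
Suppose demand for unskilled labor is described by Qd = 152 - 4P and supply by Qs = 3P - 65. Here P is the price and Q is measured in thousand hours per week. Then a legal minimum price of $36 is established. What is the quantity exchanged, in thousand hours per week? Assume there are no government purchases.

Equilibrium: 152 - 4P = 3P - 65, so 217 = 7P and P* = 31, Q* = 28.
The floor of 36 is above the equilibrium price 31, so it binds.
At P = 36: Qd = 152 - 4·36 = 8 and Qs = 3·36 - 65 = 43.
The quantity actually transacted is the short side, demand: 8.

8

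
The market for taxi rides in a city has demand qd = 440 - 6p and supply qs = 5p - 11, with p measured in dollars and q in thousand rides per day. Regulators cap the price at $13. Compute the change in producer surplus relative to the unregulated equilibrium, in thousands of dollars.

-3472

In a free market, 440 - 6p = 5p - 11 gives the equilibrium p* = 41, q* = 194.
Because the ceiling (13) lies below the market-clearing price, it is binding.
At p = 13: qd = 440 - 6·13 = 362 and qs = 5·13 - 11 = 54.
Producer surplus without the control is ½ · (41 - 2.2) · 194 = 3763.6.
With the ceiling, producers sell 54 units at 13, so PS = ½ · (13 - 2.2) · 54 = 291.6.
Change in producer surplus = 291.6 - 3763.6 = -3472.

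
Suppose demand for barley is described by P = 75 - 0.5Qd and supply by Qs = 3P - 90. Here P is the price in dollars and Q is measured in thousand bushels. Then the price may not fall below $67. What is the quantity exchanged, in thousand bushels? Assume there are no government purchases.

Rearranging demand gives Qd = 150 - 2P. In a free market, 150 - 2P = 3P - 90 gives the equilibrium P* = 48, Q* = 54.
Since 67 > 48, the floor is binding.
At P = 67: Qd = 150 - 2·67 = 16 and Qs = 3·67 - 90 = 111.
The quantity actually transacted is the short side, demand: 16.

16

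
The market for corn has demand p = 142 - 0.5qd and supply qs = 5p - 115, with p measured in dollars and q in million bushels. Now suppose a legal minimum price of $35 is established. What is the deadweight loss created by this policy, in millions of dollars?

Rearranging demand gives qd = 284 - 2p. Setting quantity demanded equal to quantity supplied, 284 - 2p = 5p - 115, gives p* = 57 and q* = 170.
Since 35 is below p* = 57, the floor does not bind and the free-market outcome prevails.
Since the control does not bind, no trades are prevented and deadweight loss is zero.

0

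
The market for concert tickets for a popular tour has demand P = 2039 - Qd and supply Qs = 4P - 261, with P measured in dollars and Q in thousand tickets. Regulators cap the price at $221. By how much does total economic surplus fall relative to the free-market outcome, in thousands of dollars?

571210

Rearranging demand gives Qd = 2039 - P. Setting quantity demanded equal to quantity supplied, 2039 - P = 4P - 261, gives P* = 460 and Q* = 1579.
Since 221 < 460, the ceiling is binding.
At P = 221: Qd = 2039 - 221 = 1818 and Qs = 4·221 - 261 = 623.
Quantity traded falls to 623. At Q = 623 the demand price is 2039 - 623 = 1416 and the supply price is (261 + 623)/4 = 221.
Deadweight loss = ½ · (1416 - 221) · (1579 - 623) = ½ · 1195 · 956 = 571210.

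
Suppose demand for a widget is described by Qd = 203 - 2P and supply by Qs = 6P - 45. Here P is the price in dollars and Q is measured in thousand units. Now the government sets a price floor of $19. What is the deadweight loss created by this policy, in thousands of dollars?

Equilibrium: 203 - 2P = 6P - 45, so 248 = 8P and P* = 31, Q* = 141.
Since 19 is below P* = 31, the floor does not bind and the free-market outcome prevails.
Since the control does not bind, no trades are prevented and deadweight loss is zero.

0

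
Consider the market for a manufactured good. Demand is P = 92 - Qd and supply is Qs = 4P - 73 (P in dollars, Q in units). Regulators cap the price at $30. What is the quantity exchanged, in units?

Rearranging demand gives Qd = 92 - P. Setting quantity demanded equal to quantity supplied, 92 - P = 4P - 73, gives P* = 33 and Q* = 59.
Since 30 < 33, the ceiling is binding.
At P = 30: Qd = 92 - 30 = 62 and Qs = 4·30 - 73 = 47.
The quantity actually transacted is the short side, supply: 47.

47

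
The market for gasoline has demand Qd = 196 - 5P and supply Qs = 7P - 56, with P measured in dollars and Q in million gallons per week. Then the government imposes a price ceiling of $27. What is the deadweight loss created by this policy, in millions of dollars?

In a free market, 196 - 5P = 7P - 56 gives the equilibrium P* = 21, Q* = 91.
The ceiling of 27 is above the equilibrium price 21, so it is not binding; the market clears at P* = 21, Q* = 91.
Since the control does not bind, no trades are prevented and deadweight loss is zero.

0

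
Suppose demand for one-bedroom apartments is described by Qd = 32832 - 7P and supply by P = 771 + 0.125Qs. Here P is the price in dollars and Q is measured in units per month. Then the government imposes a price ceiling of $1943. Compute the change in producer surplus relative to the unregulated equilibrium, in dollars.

-7886628

Rearranging supply gives Qs = 8P - 6168. Setting quantity demanded equal to quantity supplied, 32832 - 7P = 8P - 6168, gives P* = 2600 and Q* = 14632.
Because the ceiling (1943) lies below the market-clearing price, it is binding.
At P = 1943: Qd = 32832 - 7·1943 = 19231 and Qs = 8·1943 - 6168 = 9376.
Producer surplus without the control is ½ · (2600 - 771) · 14632 = 13380964.
With the ceiling, producers sell 9376 units at 1943, so PS = ½ · (1943 - 771) · 9376 = 5494336.
Change in producer surplus = 5494336 - 13380964 = -7886628.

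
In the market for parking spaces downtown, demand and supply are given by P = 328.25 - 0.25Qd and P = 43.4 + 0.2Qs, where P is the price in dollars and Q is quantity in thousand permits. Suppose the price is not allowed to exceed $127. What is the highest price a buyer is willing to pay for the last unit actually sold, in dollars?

223.75

Rearranging demand gives Qd = 1313 - 4P; rearranging supply gives Qs = 5P - 217. Without the control the market clears where 1313 - 4P = 5P - 217, i.e. P* = 170 and Q* = 633.
The ceiling of 127 is below the equilibrium price 170, so it binds.
At P = 127: Qd = 1313 - 4·127 = 805 and Qs = 5·127 - 217 = 418.
Only 418 units reach the market. On the demand curve, the marginal buyer's willingness to pay at Q = 418 is (1313 - 418)/4 = 223.75.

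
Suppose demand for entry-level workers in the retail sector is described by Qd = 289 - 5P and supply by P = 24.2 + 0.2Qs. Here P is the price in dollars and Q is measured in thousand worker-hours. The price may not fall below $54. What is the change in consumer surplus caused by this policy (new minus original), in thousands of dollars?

Rearranging supply gives Qs = 5P - 121. Setting quantity demanded equal to quantity supplied, 289 - 5P = 5P - 121, gives P* = 41 and Q* = 84.
Because the floor (54) lies above the market-clearing price, it is binding.
At P = 54: Qd = 289 - 5·54 = 19 and Qs = 5·54 - 121 = 149.
Consumer surplus without the control is ½ · (57.8 - 41) · 84 = 705.6.
With the floor, consumers buy 19 units at 54, so CS = ½ · (57.8 - 54) · 19 = 36.1.
Change in consumer surplus = 36.1 - 705.6 = -669.5.

-669.5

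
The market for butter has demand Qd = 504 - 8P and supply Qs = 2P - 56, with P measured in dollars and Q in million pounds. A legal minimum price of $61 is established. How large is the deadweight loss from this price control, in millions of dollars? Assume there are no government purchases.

500

Without the control the market clears where 504 - 8P = 2P - 56, i.e. P* = 56 and Q* = 56.
The floor of 61 is above the equilibrium price 56, so it binds.
At P = 61: Qd = 504 - 8·61 = 16 and Qs = 2·61 - 56 = 66.
Quantity traded falls to 16. At Q = 16 the demand price is (504 - 16)/8 = 61 and the supply price is (56 + 16)/2 = 36.
Deadweight loss = ½ · (61 - 36) · (56 - 16) = ½ · 25 · 40 = 500.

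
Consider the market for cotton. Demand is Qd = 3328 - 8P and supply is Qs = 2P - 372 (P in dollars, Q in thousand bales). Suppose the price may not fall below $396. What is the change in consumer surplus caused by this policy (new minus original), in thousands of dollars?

Without the control the market clears where 3328 - 8P = 2P - 372, i.e. P* = 370 and Q* = 368.
Since 396 > 370, the floor is binding.
At P = 396: Qd = 3328 - 8·396 = 160 and Qs = 2·396 - 372 = 420.
Consumer surplus without the control is ½ · (416 - 370) · 368 = 8464.
With the floor, consumers buy 160 units at 396, so CS = ½ · (416 - 396) · 160 = 1600.
Change in consumer surplus = 1600 - 8464 = -6864.

-6864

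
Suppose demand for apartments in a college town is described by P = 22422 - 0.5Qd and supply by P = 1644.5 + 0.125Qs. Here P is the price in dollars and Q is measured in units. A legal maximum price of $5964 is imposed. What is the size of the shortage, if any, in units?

0

Rearranging demand gives Qd = 44844 - 2P; rearranging supply gives Qs = 8P - 13156. Setting quantity demanded equal to quantity supplied, 44844 - 2P = 8P - 13156, gives P* = 5800 and Q* = 33244.
The ceiling of 5964 is above the equilibrium price 5800, so it is not binding; the market clears at P* = 5800, Q* = 33244.
Since the control does not bind, there is no shortage.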